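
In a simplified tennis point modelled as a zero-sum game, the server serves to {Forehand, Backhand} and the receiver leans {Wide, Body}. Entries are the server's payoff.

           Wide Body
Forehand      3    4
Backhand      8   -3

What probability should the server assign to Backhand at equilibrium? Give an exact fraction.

1/12

Row minima: Forehand → 3, Backhand → -3; maximin = 3.
Column maxima: Wide → 8, Body → 4; minimax = 4.
3 ≠ 4, so there is no saddle point; optimal play is mixed.
Let the server play Forehand with probability p. Expected payoff against Wide: 3p + 8(1−p) = −5p + 8; against Body: 4p + (-3)(1−p) = 7p − 3.
Setting these equal: −5p + 8 = 7p − 3 ⇒ −12p = -11 ⇒ p = 11/12, and the value is (-5)·(11/12) + 8 = 41/12.
For the receiver: with q = P(Wide), equating Forehand's and Backhand's payoffs gives −q + 4 = 11q − 3 ⇒ q = 7/12.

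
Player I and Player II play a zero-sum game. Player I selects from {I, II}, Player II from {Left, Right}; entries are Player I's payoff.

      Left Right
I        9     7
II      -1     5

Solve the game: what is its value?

7

Row minima: I → 7, II → -1; maximin = 7.
Column maxima: Left → 9, Right → 7; minimax = 7.
Since maximin = minimax = 7, there is a saddle point and the value is 7.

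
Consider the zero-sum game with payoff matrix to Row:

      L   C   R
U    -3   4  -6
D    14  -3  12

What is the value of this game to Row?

6/5

Row minima: U → -6, D → -3; maximin = -3.
Column maxima: L → 14, C → 4, R → 12; minimax = 4.
-3 ≠ 4, so there is no saddle point; optimal play is mixed.
L is strictly dominated by R (it gives Row strictly more in every row), so Column never plays it.
On the remaining 2×2 (U, D vs C, R):
Let Row play U with probability p. Expected payoff against C: 4p + (-3)(1−p) = 7p − 3; against R: (-6)p + 12(1−p) = −18p + 12.
Setting these equal: 7p − 3 = −18p + 12 ⇒ 25p = 15 ⇒ p = 3/5, and the value is (7)·(3/5) − 3 = 6/5.
For Column: with q = P(C), equating U's and D's payoffs gives 10q − 6 = −15q + 12 ⇒ q = 18/25.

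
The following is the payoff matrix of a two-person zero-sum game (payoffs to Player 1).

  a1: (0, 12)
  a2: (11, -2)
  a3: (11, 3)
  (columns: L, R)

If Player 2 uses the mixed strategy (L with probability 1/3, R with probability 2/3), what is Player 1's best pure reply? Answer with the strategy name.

a1

Expected payoff of a1: (1/3)·0 + (2/3)·12 = 8.
Expected payoff of a2: (1/3)·11 + (2/3)·(-2) = 7/3.
Expected payoff of a3: (1/3)·11 + (2/3)·3 = 17/3.
The largest is 8, so Player 1's best response is a1.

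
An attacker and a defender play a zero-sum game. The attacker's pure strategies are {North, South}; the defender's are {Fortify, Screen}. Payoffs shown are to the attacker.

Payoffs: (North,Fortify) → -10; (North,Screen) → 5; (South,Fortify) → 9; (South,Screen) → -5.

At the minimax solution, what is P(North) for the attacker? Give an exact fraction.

14/29

Row minima: North → -10, South → -5; maximin = -5.
Column maxima: Fortify → 9, Screen → 5; minimax = 5.
-5 ≠ 5, so there is no saddle point; optimal play is mixed.
Let the attacker play North with probability p. Expected payoff against Fortify: (-10)p + 9(1−p) = −19p + 9; against Screen: 5p + (-5)(1−p) = 10p − 5.
Setting these equal: −19p + 9 = 10p − 5 ⇒ −29p = -14 ⇒ p = 14/29, and the value is (-19)·(14/29) + 9 = -5/29.
For the defender: with q = P(Fortify), equating North's and South's payoffs gives −15q + 5 = 14q − 5 ⇒ q = 10/29.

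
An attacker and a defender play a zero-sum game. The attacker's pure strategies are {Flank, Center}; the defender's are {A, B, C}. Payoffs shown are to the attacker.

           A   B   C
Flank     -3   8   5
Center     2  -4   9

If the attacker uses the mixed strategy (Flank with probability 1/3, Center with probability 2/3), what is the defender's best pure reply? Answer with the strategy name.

B

If the defender plays A, the attacker's expected payoff is (1/3)·(-3) + (2/3)·2 = 1/3.
If the defender plays B, the attacker's expected payoff is (1/3)·8 + (2/3)·(-4) = 0.
If the defender plays C, the attacker's expected payoff is (1/3)·5 + (2/3)·9 = 23/3.
The defender minimizes the attacker's payoff; the smallest is 0, so the best response is B.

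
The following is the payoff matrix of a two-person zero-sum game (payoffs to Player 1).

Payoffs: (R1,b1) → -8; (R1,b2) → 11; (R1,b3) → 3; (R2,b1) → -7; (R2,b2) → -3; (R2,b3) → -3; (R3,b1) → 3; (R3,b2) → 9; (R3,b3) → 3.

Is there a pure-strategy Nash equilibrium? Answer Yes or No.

Yes

Row minima: R1 → -8, R2 → -7, R3 → 3; maximin = 3.
Column maxima: b1 → 3, b2 → 11, b3 → 3; minimax = 3.
maximin = minimax = 3, so a saddle point exists.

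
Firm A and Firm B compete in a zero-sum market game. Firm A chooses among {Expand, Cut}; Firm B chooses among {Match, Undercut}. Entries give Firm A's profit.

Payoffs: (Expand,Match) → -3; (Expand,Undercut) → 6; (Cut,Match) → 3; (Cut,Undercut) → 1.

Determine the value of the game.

Row minima: Expand → -3, Cut → 1; maximin = 1.
Column maxima: Match → 3, Undercut → 6; minimax = 3.
1 ≠ 3, so there is no saddle point; optimal play is mixed.
Let Firm A play Expand with probability p. Expected payoff against Match: (-3)p + 3(1−p) = −6p + 3; against Undercut: 6p + 1(1−p) = 5p + 1.
Setting these equal: −6p + 3 = 5p + 1 ⇒ −11p = -2 ⇒ p = 2/11, and the value is (-6)·(2/11) + 3 = 21/11.
For Firm B: with q = P(Match), equating Expand's and Cut's payoffs gives −9q + 6 = 2q + 1 ⇒ q = 5/11.

21/11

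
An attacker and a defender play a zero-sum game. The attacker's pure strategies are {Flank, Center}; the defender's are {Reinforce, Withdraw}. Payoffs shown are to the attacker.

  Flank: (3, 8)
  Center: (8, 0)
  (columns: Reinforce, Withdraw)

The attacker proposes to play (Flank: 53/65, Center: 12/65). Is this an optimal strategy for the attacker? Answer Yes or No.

No

Against Reinforce this mix gives (53/65)·3 + (12/65)·8 = 51/13.
Against Withdraw this mix gives (53/65)·8 + (12/65)·0 = 424/65.
The defender will play Reinforce, holding the attacker to 51/13. Shifting weight toward the row that does better against Reinforce would raise this floor (the equalizing mix achieves 64/13 against both Reinforce and Withdraw), so the proposed strategy is not optimal.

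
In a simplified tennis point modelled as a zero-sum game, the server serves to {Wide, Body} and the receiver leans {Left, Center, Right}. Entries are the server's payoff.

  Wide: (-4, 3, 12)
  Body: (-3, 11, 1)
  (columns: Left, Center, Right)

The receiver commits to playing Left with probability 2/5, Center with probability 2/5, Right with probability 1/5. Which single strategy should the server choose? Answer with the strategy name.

Body

Expected payoff of Wide: (2/5)·(-4) + (2/5)·3 + (1/5)·12 = 2.
Expected payoff of Body: (2/5)·(-3) + (2/5)·11 + (1/5)·1 = 17/5.
The largest is 17/5, so the server's best response is Body.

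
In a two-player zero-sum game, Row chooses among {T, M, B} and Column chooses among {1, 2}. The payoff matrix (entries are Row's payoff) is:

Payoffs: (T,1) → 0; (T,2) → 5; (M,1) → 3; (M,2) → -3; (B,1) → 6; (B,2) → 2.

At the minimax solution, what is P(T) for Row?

Row minima: T → 0, M → -3, B → 2; maximin = 2.
Column maxima: 1 → 6, 2 → 5; minimax = 5.
2 ≠ 5, so there is no saddle point; optimal play is mixed.
M is strictly dominated by B, so Row never plays it.
On the remaining 2×2 (T, B vs 1, 2):
Let Row play T with probability p. Expected payoff against 1: 0p + 6(1−p) = −6p + 6; against 2: 5p + 2(1−p) = 3p + 2.
Setting these equal: −6p + 6 = 3p + 2 ⇒ −9p = -4 ⇒ p = 4/9, and the value is (-6)·(4/9) + 6 = 10/3.
For Column: with q = P(1), equating T's and B's payoffs gives −5q + 5 = 4q + 2 ⇒ q = 1/3.

4/9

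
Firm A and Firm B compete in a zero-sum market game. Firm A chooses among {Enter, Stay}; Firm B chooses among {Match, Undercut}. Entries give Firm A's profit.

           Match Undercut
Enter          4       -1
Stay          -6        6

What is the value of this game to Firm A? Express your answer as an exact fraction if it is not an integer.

18/17

Row minima: Enter → -1, Stay → -6; maximin = -1.
Column maxima: Match → 4, Undercut → 6; minimax = 4.
-1 ≠ 4, so there is no saddle point; optimal play is mixed.
Let Firm A play Enter with probability p. Expected payoff against Match: 4p + (-6)(1−p) = 10p − 6; against Undercut: (-1)p + 6(1−p) = −7p + 6.
Setting these equal: 10p − 6 = −7p + 6 ⇒ 17p = 12 ⇒ p = 12/17, and the value is (10)·(12/17) − 6 = 18/17.
For Firm B: with q = P(Match), equating Enter's and Stay's payoffs gives 5q − 1 = −12q + 6 ⇒ q = 7/17.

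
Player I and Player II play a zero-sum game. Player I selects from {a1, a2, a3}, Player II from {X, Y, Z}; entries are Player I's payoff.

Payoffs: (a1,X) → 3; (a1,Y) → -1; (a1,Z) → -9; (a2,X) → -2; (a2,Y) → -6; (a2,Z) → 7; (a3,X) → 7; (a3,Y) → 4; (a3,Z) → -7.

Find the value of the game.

-7/12

Row minima: a1 → -9, a2 → -6, a3 → -7; maximin = -6.
Column maxima: X → 7, Y → 4, Z → 7; minimax = 4.
-6 ≠ 4, so there is no saddle point; optimal play is mixed.
a1 is strictly dominated by a3, so Player I never plays it.
X is strictly dominated by Y (it gives Player I strictly more in every row), so Player II never plays it.
On the remaining 2×2 (a2, a3 vs Y, Z):
Let Player I play a2 with probability p. Expected payoff against Y: (-6)p + 4(1−p) = −10p + 4; against Z: 7p + (-7)(1−p) = 14p − 7.
Setting these equal: −10p + 4 = 14p − 7 ⇒ −24p = -11 ⇒ p = 11/24, and the value is (-10)·(11/24) + 4 = -7/12.
For Player II: with q = P(Y), equating a2's and a3's payoffs gives −13q + 7 = 11q − 7 ⇒ q = 7/12.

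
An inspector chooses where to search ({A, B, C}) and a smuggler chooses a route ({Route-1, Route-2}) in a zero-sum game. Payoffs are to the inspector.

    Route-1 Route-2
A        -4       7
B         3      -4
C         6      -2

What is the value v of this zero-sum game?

34/19

Row minima: A → -4, B → -4, C → -2; maximin = -2.
Column maxima: Route-1 → 6, Route-2 → 7; minimax = 6.
-2 ≠ 6, so there is no saddle point; optimal play is mixed.
B is strictly dominated by C, so the inspector never plays it.
On the remaining 2×2 (A, C vs Route-1, Route-2):
Let the inspector play A with probability p. Expected payoff against Route-1: (-4)p + 6(1−p) = −10p + 6; against Route-2: 7p + (-2)(1−p) = 9p − 2.
Setting these equal: −10p + 6 = 9p − 2 ⇒ −19p = -8 ⇒ p = 8/19, and the value is (-10)·(8/19) + 6 = 34/19.
For the smuggler: with q = P(Route-1), equating A's and C's payoffs gives −11q + 7 = 8q − 2 ⇒ q = 9/19.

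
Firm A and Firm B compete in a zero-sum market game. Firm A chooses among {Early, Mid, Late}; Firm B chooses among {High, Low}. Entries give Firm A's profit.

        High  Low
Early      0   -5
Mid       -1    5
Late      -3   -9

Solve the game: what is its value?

-5/11

Row minima: Early → -5, Mid → -1, Late → -9; maximin = -1.
Column maxima: High → 0, Low → 5; minimax = 0.
-1 ≠ 0, so there is no saddle point; optimal play is mixed.
Late is strictly dominated by Early, so Firm A never plays it.
On the remaining 2×2 (Early, Mid vs High, Low):
Let Firm A play Early with probability p. Expected payoff against High: 0p + (-1)(1−p) = p − 1; against Low: (-5)p + 5(1−p) = −10p + 5.
Setting these equal: p − 1 = −10p + 5 ⇒ 11p = 6 ⇒ p = 6/11, and the value is (1)·(6/11) − 1 = -5/11.
For Firm B: with q = P(High), equating Early's and Mid's payoffs gives 5q − 5 = −6q + 5 ⇒ q = 10/11.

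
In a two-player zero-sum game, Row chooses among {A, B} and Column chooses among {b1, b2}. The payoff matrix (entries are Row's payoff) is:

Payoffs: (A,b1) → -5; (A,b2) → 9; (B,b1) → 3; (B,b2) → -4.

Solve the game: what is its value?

Row minima: A → -5, B → -4; maximin = -4.
Column maxima: b1 → 3, b2 → 9; minimax = 3.
-4 ≠ 3, so there is no saddle point; optimal play is mixed.
Let Row play A with probability p. Expected payoff against b1: (-5)p + 3(1−p) = −8p + 3; against b2: 9p + (-4)(1−p) = 13p − 4.
Setting these equal: −8p + 3 = 13p − 4 ⇒ −21p = -7 ⇒ p = 1/3, and the value is (-8)·(1/3) + 3 = 1/3.
For Column: with q = P(b1), equating A's and B's payoffs gives −14q + 9 = 7q − 4 ⇒ q = 13/21.

1/3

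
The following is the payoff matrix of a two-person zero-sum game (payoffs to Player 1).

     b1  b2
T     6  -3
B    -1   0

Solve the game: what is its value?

-3/10

Row minima: T → -3, B → -1; maximin = -1.
Column maxima: b1 → 6, b2 → 0; minimax = 0.
-1 ≠ 0, so there is no saddle point; optimal play is mixed.
Let Player 1 play T with probability p. Expected payoff against b1: 6p + (-1)(1−p) = 7p − 1; against b2: (-3)p + 0(1−p) = −3p.
Setting these equal: 7p − 1 = −3p ⇒ 10p = 1 ⇒ p = 1/10, and the value is (7)·(1/10) − 1 = -3/10.
For Player 2: with q = P(b1), equating T's and B's payoffs gives 9q − 3 = −q ⇒ q = 3/10.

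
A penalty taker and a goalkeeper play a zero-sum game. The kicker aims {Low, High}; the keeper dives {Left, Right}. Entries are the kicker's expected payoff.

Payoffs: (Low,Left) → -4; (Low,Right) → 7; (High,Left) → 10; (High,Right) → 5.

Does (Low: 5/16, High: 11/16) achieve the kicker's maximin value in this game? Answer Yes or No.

Against Left this mix gives (5/16)·(-4) + (11/16)·10 = 45/8.
Against Right this mix gives (5/16)·7 + (11/16)·5 = 45/8.
All of the keeper's active replies (Left, Right) yield 45/8, and no column does worse for the kicker. The mix makes the keeper indifferent and guarantees 45/8, so it is optimal.

Yes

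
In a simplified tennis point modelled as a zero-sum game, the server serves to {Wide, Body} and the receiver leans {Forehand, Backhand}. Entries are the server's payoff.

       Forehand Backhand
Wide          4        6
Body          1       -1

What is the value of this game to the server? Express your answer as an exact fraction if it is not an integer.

4

Row minima: Wide → 4, Body → -1; maximin = 4.
Column maxima: Forehand → 4, Backhand → 6; minimax = 4.
Since maximin = minimax = 4, there is a saddle point and the value is 4.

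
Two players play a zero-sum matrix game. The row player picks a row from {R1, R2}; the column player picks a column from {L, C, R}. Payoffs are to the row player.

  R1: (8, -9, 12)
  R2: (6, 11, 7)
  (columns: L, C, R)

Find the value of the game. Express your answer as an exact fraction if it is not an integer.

71/11

Row minima: R1 → -9, R2 → 6; maximin = 6.
Column maxima: L → 8, C → 11, R → 12; minimax = 8.
6 ≠ 8, so there is no saddle point; optimal play is mixed.
R is strictly dominated by L (it gives the row player strictly more in every row), so the column player never plays it.
On the remaining 2×2 (R1, R2 vs L, C):
Let the row player play R1 with probability p. Expected payoff against L: 8p + 6(1−p) = 2p + 6; against C: (-9)p + 11(1−p) = −20p + 11.
Setting these equal: 2p + 6 = −20p + 11 ⇒ 22p = 5 ⇒ p = 5/22, and the value is (2)·(5/22) + 6 = 71/11.
For the column player: with q = P(L), equating R1's and R2's payoffs gives 17q − 9 = −5q + 11 ⇒ q = 10/11.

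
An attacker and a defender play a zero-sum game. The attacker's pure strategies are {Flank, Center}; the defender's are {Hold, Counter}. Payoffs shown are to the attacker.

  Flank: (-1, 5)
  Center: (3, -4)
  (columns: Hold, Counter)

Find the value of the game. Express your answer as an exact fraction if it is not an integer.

11/13

Row minima: Flank → -1, Center → -4; maximin = -1.
Column maxima: Hold → 3, Counter → 5; minimax = 3.
-1 ≠ 3, so there is no saddle point; optimal play is mixed.
Let the attacker play Flank with probability p. Expected payoff against Hold: (-1)p + 3(1−p) = −4p + 3; against Counter: 5p + (-4)(1−p) = 9p − 4.
Setting these equal: −4p + 3 = 9p − 4 ⇒ −13p = -7 ⇒ p = 7/13, and the value is (-4)·(7/13) + 3 = 11/13.
For the defender: with q = P(Hold), equating Flank's and Center's payoffs gives −6q + 5 = 7q − 4 ⇒ q = 9/13.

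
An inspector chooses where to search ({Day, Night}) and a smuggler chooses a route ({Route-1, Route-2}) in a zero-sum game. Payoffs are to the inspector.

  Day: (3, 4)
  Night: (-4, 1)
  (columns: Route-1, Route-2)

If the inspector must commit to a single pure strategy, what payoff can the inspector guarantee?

Row minima: Day → 3, Night → -4.
The best of these is 3.

3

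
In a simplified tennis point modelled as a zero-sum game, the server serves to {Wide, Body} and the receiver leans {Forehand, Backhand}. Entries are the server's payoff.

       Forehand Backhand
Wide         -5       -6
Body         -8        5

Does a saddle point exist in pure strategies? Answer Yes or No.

No

Row minima: Wide → -6, Body → -8; maximin = -6.
Column maxima: Forehand → -5, Backhand → 5; minimax = -5.
-6 ≠ -5, so no pure-strategy equilibrium exists.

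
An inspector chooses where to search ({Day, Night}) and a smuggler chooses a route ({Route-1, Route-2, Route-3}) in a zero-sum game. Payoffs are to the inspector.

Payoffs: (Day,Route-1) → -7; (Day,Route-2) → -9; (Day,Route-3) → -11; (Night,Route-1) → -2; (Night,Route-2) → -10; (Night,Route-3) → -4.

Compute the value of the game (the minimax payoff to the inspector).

Row minima: Day → -11, Night → -10; maximin = -10.
Column maxima: Route-1 → -2, Route-2 → -9, Route-3 → -4; minimax = -9.
-10 ≠ -9, so there is no saddle point; optimal play is mixed.
Route-1 is strictly dominated by Route-2 (it gives the inspector strictly more in every row), so the smuggler never plays it.
On the remaining 2×2 (Day, Night vs Route-2, Route-3):
Let the inspector play Day with probability p. Expected payoff against Route-2: (-9)p + (-10)(1−p) = p − 10; against Route-3: (-11)p + (-4)(1−p) = −7p − 4.
Setting these equal: p − 10 = −7p − 4 ⇒ 8p = 6 ⇒ p = 3/4, and the value is (1)·(3/4) − 10 = -37/4.
For the smuggler: with q = P(Route-2), equating Day's and Night's payoffs gives 2q − 11 = −6q − 4 ⇒ q = 7/8.

-37/4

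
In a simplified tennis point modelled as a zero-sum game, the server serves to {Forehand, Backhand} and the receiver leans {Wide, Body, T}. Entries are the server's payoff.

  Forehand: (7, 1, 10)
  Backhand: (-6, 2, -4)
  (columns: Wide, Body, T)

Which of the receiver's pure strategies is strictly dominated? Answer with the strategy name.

Wide holds the server's payoff strictly below T in every row: 7 < 10, -6 < -4.
So T is strictly dominated for the receiver.

T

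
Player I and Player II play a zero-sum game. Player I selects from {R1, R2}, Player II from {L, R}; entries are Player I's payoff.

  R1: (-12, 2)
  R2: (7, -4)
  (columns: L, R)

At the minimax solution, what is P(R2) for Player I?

Row minima: R1 → -12, R2 → -4; maximin = -4.
Column maxima: L → 7, R → 2; minimax = 2.
-4 ≠ 2, so there is no saddle point; optimal play is mixed.
Let Player I play R1 with probability p. Expected payoff against L: (-12)p + 7(1−p) = −19p + 7; against R: 2p + (-4)(1−p) = 6p − 4.
Setting these equal: −19p + 7 = 6p − 4 ⇒ −25p = -11 ⇒ p = 11/25, and the value is (-19)·(11/25) + 7 = -34/25.
For Player II: with q = P(L), equating R1's and R2's payoffs gives −14q + 2 = 11q − 4 ⇒ q = 6/25.

14/25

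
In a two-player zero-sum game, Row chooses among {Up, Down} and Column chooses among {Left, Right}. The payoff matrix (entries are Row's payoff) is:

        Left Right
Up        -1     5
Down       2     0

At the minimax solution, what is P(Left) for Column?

5/8

Row minima: Up → -1, Down → 0; maximin = 0.
Column maxima: Left → 2, Right → 5; minimax = 2.
0 ≠ 2, so there is no saddle point; optimal play is mixed.
Let Row play Up with probability p. Expected payoff against Left: (-1)p + 2(1−p) = −3p + 2; against Right: 5p + 0(1−p) = 5p.
Setting these equal: −3p + 2 = 5p ⇒ −8p = -2 ⇒ p = 1/4, and the value is (-3)·(1/4) + 2 = 5/4.
For Column: with q = P(Left), equating Up's and Down's payoffs gives −6q + 5 = 2q ⇒ q = 5/8.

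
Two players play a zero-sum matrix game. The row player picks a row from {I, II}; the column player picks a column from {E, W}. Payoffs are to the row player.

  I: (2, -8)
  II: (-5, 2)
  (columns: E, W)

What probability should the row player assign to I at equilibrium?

7/17

Row minima: I → -8, II → -5; maximin = -5.
Column maxima: E → 2, W → 2; minimax = 2.
-5 ≠ 2, so there is no saddle point; optimal play is mixed.
Let the row player play I with probability p. Expected payoff against E: 2p + (-5)(1−p) = 7p − 5; against W: (-8)p + 2(1−p) = −10p + 2.
Setting these equal: 7p − 5 = −10p + 2 ⇒ 17p = 7 ⇒ p = 7/17, and the value is (7)·(7/17) − 5 = -36/17.
For the column player: with q = P(E), equating I's and II's payoffs gives 10q − 8 = −7q + 2 ⇒ q = 10/17.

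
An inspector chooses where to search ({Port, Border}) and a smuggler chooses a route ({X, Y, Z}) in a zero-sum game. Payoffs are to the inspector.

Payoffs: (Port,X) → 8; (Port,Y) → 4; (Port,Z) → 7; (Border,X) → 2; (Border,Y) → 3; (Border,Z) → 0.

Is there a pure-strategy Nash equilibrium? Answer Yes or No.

Yes

Row minima: Port → 4, Border → 0; maximin = 4.
Column maxima: X → 8, Y → 4, Z → 7; minimax = 4.
maximin = minimax = 4, so a saddle point exists.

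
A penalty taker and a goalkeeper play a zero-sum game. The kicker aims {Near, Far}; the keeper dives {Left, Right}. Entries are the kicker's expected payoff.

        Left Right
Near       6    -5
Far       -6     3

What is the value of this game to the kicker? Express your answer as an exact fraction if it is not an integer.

-3/5

Row minima: Near → -5, Far → -6; maximin = -5.
Column maxima: Left → 6, Right → 3; minimax = 3.
-5 ≠ 3, so there is no saddle point; optimal play is mixed.
Let the kicker play Near with probability p. Expected payoff against Left: 6p + (-6)(1−p) = 12p − 6; against Right: (-5)p + 3(1−p) = −8p + 3.
Setting these equal: 12p − 6 = −8p + 3 ⇒ 20p = 9 ⇒ p = 9/20, and the value is (12)·(9/20) − 6 = -3/5.
For the keeper: with q = P(Left), equating Near's and Far's payoffs gives 11q − 5 = −9q + 3 ⇒ q = 2/5.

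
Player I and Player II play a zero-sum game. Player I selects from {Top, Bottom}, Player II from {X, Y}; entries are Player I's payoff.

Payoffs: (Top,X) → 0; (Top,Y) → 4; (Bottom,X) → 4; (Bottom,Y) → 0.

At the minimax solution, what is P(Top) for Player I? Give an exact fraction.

Row minima: Top → 0, Bottom → 0; maximin = 0.
Column maxima: X → 4, Y → 4; minimax = 4.
0 ≠ 4, so there is no saddle point; optimal play is mixed.
Let Player I play Top with probability p. Expected payoff against X: 0p + 4(1−p) = −4p + 4; against Y: 4p + 0(1−p) = 4p.
Setting these equal: −4p + 4 = 4p ⇒ −8p = -4 ⇒ p = 1/2, and the value is (-4)·(1/2) + 4 = 2.
For Player II: with q = P(X), equating Top's and Bottom's payoffs gives −4q + 4 = 4q ⇒ q = 1/2.

1/2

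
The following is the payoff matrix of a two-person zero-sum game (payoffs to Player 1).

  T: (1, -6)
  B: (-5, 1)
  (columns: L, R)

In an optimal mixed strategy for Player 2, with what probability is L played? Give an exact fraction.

7/13

Row minima: T → -6, B → -5; maximin = -5.
Column maxima: L → 1, R → 1; minimax = 1.
-5 ≠ 1, so there is no saddle point; optimal play is mixed.
Let Player 1 play T with probability p. Expected payoff against L: 1p + (-5)(1−p) = 6p − 5; against R: (-6)p + 1(1−p) = −7p + 1.
Setting these equal: 6p − 5 = −7p + 1 ⇒ 13p = 6 ⇒ p = 6/13, and the value is (6)·(6/13) − 5 = -29/13.
For Player 2: with q = P(L), equating T's and B's payoffs gives 7q − 6 = −6q + 1 ⇒ q = 7/13.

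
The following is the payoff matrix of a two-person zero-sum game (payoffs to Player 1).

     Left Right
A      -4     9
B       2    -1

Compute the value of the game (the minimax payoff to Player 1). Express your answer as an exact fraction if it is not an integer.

7/8

Row minima: A → -4, B → -1; maximin = -1.
Column maxima: Left → 2, Right → 9; minimax = 2.
-1 ≠ 2, so there is no saddle point; optimal play is mixed.
Let Player 1 play A with probability p. Expected payoff against Left: (-4)p + 2(1−p) = −6p + 2; against Right: 9p + (-1)(1−p) = 10p − 1.
Setting these equal: −6p + 2 = 10p − 1 ⇒ −16p = -3 ⇒ p = 3/16, and the value is (-6)·(3/16) + 2 = 7/8.
For Player 2: with q = P(Left), equating A's and B's payoffs gives −13q + 9 = 3q − 1 ⇒ q = 5/8.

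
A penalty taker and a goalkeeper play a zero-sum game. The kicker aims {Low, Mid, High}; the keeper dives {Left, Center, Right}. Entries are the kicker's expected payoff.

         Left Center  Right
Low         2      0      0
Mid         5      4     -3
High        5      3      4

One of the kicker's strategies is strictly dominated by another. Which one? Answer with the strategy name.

High gives a strictly higher payoff than Low against every column: 5 > 2, 3 > 0, 4 > 0.
So Low is strictly dominated and the kicker never plays it.

Low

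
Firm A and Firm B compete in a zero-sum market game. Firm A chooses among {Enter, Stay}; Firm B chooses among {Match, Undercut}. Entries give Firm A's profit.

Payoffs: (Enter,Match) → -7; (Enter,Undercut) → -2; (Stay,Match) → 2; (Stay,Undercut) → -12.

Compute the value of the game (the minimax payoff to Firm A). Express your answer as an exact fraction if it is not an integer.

Row minima: Enter → -7, Stay → -12; maximin = -7.
Column maxima: Match → 2, Undercut → -2; minimax = -2.
-7 ≠ -2, so there is no saddle point; optimal play is mixed.
Let Firm A play Enter with probability p. Expected payoff against Match: (-7)p + 2(1−p) = −9p + 2; against Undercut: (-2)p + (-12)(1−p) = 10p − 12.
Setting these equal: −9p + 2 = 10p − 12 ⇒ −19p = -14 ⇒ p = 14/19, and the value is (-9)·(14/19) + 2 = -88/19.
For Firm B: with q = P(Match), equating Enter's and Stay's payoffs gives −5q − 2 = 14q − 12 ⇒ q = 10/19.

-88/19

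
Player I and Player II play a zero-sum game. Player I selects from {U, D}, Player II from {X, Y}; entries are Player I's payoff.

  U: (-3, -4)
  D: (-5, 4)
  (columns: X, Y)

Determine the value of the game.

-16/5

Row minima: U → -4, D → -5; maximin = -4.
Column maxima: X → -3, Y → 4; minimax = -3.
-4 ≠ -3, so there is no saddle point; optimal play is mixed.
Let Player I play U with probability p. Expected payoff against X: (-3)p + (-5)(1−p) = 2p − 5; against Y: (-4)p + 4(1−p) = −8p + 4.
Setting these equal: 2p − 5 = −8p + 4 ⇒ 10p = 9 ⇒ p = 9/10, and the value is (2)·(9/10) − 5 = -16/5.
For Player II: with q = P(X), equating U's and D's payoffs gives q − 4 = −9q + 4 ⇒ q = 4/5.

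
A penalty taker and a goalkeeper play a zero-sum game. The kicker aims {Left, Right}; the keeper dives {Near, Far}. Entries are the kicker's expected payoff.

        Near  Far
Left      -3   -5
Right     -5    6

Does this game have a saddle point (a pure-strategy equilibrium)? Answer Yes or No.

Row minima: Left → -5, Right → -5; maximin = -5.
Column maxima: Near → -3, Far → 6; minimax = -3.
-5 ≠ -3, so no pure-strategy equilibrium exists.

No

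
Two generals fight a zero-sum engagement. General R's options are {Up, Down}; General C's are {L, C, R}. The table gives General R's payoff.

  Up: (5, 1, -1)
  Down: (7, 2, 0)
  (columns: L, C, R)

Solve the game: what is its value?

0

Row minima: Up → -1, Down → 0; maximin = 0.
Column maxima: L → 7, C → 2, R → 0; minimax = 0.
Since maximin = minimax = 0, there is a saddle point and the value is 0.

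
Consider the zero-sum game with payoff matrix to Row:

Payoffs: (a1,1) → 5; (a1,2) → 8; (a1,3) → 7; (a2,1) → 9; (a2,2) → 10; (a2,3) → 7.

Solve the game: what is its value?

7

Row minima: a1 → 5, a2 → 7; maximin = 7.
Column maxima: 1 → 9, 2 → 10, 3 → 7; minimax = 7.
Since maximin = minimax = 7, there is a saddle point and the value is 7.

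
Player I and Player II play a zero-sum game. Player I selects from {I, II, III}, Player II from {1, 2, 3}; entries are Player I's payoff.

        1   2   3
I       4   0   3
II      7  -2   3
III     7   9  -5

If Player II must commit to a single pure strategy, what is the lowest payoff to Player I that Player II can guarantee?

Column maxima: 1 → 7, 2 → 9, 3 → 3.
The smallest of these is 3.

3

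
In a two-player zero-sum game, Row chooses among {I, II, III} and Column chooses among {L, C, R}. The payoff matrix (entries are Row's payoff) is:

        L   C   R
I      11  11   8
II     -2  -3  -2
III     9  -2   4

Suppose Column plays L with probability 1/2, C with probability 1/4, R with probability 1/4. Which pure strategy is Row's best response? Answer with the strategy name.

Expected payoff of I: (1/2)·11 + (1/4)·11 + (1/4)·8 = 41/4.
Expected payoff of II: (1/2)·(-2) + (1/4)·(-3) + (1/4)·(-2) = -9/4.
Expected payoff of III: (1/2)·9 + (1/4)·(-2) + (1/4)·4 = 5.
The largest is 41/4, so Row's best response is I.

I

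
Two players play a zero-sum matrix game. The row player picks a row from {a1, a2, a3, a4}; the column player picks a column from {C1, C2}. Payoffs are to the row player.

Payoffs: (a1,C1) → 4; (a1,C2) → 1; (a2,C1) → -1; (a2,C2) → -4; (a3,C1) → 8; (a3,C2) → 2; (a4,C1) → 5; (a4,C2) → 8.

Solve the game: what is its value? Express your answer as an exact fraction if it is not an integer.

Row minima: a1 → 1, a2 → -4, a3 → 2, a4 → 5; maximin = 5.
Column maxima: C1 → 8, C2 → 8; minimax = 8.
5 ≠ 8, so there is no saddle point; optimal play is mixed.
a1 is strictly dominated by a3, so the row player never plays it.
a2 is strictly dominated by a3, so the row player never plays it.
On the remaining 2×2 (a3, a4 vs C1, C2):
Let the row player play a3 with probability p. Expected payoff against C1: 8p + 5(1−p) = 3p + 5; against C2: 2p + 8(1−p) = −6p + 8.
Setting these equal: 3p + 5 = −6p + 8 ⇒ 9p = 3 ⇒ p = 1/3, and the value is (3)·(1/3) + 5 = 6.
For the column player: with q = P(C1), equating a3's and a4's payoffs gives 6q + 2 = −3q + 8 ⇒ q = 2/3.

6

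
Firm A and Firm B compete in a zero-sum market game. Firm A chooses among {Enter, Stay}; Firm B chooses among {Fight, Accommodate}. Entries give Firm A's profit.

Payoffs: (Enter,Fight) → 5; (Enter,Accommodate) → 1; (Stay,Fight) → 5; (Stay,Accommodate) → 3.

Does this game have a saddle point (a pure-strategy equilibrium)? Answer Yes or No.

Yes

Row minima: Enter → 1, Stay → 3; maximin = 3.
Column maxima: Fight → 5, Accommodate → 3; minimax = 3.
maximin = minimax = 3, so a saddle point exists.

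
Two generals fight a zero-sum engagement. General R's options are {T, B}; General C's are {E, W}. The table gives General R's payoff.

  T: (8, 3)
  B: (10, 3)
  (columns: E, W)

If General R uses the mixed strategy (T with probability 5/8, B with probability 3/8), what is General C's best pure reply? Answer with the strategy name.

If General C plays E, General R's expected payoff is (5/8)·8 + (3/8)·10 = 35/4.
If General C plays W, General R's expected payoff is (5/8)·3 + (3/8)·3 = 3.
General C minimizes General R's payoff; the smallest is 3, so the best response is W.

W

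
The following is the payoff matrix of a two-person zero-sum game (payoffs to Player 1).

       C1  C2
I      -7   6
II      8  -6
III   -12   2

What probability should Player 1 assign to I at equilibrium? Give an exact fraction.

Row minima: I → -7, II → -6, III → -12; maximin = -6.
Column maxima: C1 → 8, C2 → 6; minimax = 6.
-6 ≠ 6, so there is no saddle point; optimal play is mixed.
III is strictly dominated by I, so Player 1 never plays it.
On the remaining 2×2 (I, II vs C1, C2):
Let Player 1 play I with probability p. Expected payoff against C1: (-7)p + 8(1−p) = −15p + 8; against C2: 6p + (-6)(1−p) = 12p − 6.
Setting these equal: −15p + 8 = 12p − 6 ⇒ −27p = -14 ⇒ p = 14/27, and the value is (-15)·(14/27) + 8 = 2/9.
For Player 2: with q = P(C1), equating I's and II's payoffs gives −13q + 6 = 14q − 6 ⇒ q = 4/9.

14/27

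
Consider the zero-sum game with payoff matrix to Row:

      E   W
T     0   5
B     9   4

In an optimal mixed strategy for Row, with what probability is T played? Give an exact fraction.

1/2

Row minima: T → 0, B → 4; maximin = 4.
Column maxima: E → 9, W → 5; minimax = 5.
4 ≠ 5, so there is no saddle point; optimal play is mixed.
Let Row play T with probability p. Expected payoff against E: 0p + 9(1−p) = −9p + 9; against W: 5p + 4(1−p) = p + 4.
Setting these equal: −9p + 9 = p + 4 ⇒ −10p = -5 ⇒ p = 1/2, and the value is (-9)·(1/2) + 9 = 9/2.
For Column: with q = P(E), equating T's and B's payoffs gives −5q + 5 = 5q + 4 ⇒ q = 1/10.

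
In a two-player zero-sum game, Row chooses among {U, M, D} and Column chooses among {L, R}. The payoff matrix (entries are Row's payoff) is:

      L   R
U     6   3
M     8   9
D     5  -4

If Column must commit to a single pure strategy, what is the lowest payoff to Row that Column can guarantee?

8

Column maxima: L → 8, R → 9.
The smallest of these is 8.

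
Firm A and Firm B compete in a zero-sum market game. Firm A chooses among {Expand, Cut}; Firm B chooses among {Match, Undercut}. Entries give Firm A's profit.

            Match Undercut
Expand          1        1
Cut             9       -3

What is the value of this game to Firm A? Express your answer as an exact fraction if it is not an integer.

1

Row minima: Expand → 1, Cut → -3; maximin = 1.
Column maxima: Match → 9, Undercut → 1; minimax = 1.
Since maximin = minimax = 1, there is a saddle point and the value is 1.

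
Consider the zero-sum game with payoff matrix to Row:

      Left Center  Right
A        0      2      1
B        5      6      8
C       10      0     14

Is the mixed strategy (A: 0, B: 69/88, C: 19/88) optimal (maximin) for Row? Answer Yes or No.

No

Against Left this mix gives (69/88)·5 + (19/88)·10 = 535/88.
Against Center this mix gives (69/88)·6 + (19/88)·0 = 207/44.
Against Right this mix gives (69/88)·8 + (19/88)·14 = 409/44.
Column will play Center, holding Row to 207/44. Shifting weight toward the row that does better against Center would raise this floor (the equalizing mix achieves 60/11 against both Center and Left), so the proposed strategy is not optimal.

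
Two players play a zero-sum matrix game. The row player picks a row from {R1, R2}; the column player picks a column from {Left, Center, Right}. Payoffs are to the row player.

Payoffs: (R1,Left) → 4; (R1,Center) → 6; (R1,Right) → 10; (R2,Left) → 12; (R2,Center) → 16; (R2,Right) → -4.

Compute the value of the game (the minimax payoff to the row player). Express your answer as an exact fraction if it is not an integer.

Row minima: R1 → 4, R2 → -4; maximin = 4.
Column maxima: Left → 12, Center → 16, Right → 10; minimax = 10.
4 ≠ 10, so there is no saddle point; optimal play is mixed.
Center is strictly dominated by Left (it gives the row player strictly more in every row), so the column player never plays it.
On the remaining 2×2 (R1, R2 vs Left, Right):
Let the row player play R1 with probability p. Expected payoff against Left: 4p + 12(1−p) = −8p + 12; against Right: 10p + (-4)(1−p) = 14p − 4.
Setting these equal: −8p + 12 = 14p − 4 ⇒ −22p = -16 ⇒ p = 8/11, and the value is (-8)·(8/11) + 12 = 68/11.
For the column player: with q = P(Left), equating R1's and R2's payoffs gives −6q + 10 = 16q − 4 ⇒ q = 7/11.

68/11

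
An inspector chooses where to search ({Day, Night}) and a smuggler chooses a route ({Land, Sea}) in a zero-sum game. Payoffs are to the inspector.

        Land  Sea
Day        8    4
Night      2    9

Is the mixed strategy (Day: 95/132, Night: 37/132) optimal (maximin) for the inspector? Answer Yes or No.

No

Against Land this mix gives (95/132)·8 + (37/132)·2 = 139/22.
Against Sea this mix gives (95/132)·4 + (37/132)·9 = 713/132.
The smuggler will play Sea, holding the inspector to 713/132. Shifting weight toward the row that does better against Sea would raise this floor (the equalizing mix achieves 64/11 against both Sea and Land), so the proposed strategy is not optimal.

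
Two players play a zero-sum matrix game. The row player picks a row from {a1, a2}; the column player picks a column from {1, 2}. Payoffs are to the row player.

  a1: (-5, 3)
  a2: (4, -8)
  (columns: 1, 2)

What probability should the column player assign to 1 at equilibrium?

11/20

Row minima: a1 → -5, a2 → -8; maximin = -5.
Column maxima: 1 → 4, 2 → 3; minimax = 3.
-5 ≠ 3, so there is no saddle point; optimal play is mixed.
Let the row player play a1 with probability p. Expected payoff against 1: (-5)p + 4(1−p) = −9p + 4; against 2: 3p + (-8)(1−p) = 11p − 8.
Setting these equal: −9p + 4 = 11p − 8 ⇒ −20p = -12 ⇒ p = 3/5, and the value is (-9)·(3/5) + 4 = -7/5.
For the column player: with q = P(1), equating a1's and a2's payoffs gives −8q + 3 = 12q − 8 ⇒ q = 11/20.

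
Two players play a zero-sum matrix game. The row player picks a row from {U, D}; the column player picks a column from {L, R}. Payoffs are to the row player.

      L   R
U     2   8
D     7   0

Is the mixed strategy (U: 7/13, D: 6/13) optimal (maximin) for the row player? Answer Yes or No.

Against L this mix gives (7/13)·2 + (6/13)·7 = 56/13.
Against R this mix gives (7/13)·8 + (6/13)·0 = 56/13.
All of the column player's active replies (L, R) yield 56/13, and no column does worse for the row player. The mix makes the column player indifferent and guarantees 56/13, so it is optimal.

Yes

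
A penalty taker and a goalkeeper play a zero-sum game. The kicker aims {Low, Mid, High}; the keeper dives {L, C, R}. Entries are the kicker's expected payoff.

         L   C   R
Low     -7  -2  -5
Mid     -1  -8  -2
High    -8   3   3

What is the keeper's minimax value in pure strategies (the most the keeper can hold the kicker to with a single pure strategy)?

-1

Column maxima: L → -1, C → 3, R → 3.
The smallest of these is -1.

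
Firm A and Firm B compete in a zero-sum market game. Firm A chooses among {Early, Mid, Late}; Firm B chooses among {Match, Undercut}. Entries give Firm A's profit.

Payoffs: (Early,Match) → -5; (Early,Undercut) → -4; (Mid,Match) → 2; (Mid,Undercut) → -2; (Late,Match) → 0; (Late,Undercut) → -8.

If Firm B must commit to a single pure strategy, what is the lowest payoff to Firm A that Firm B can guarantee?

Column maxima: Match → 2, Undercut → -2.
The smallest of these is -2.

-2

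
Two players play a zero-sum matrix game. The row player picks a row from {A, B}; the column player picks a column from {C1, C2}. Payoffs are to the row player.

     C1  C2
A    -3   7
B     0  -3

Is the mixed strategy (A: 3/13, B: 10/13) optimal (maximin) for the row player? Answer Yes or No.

Against C1 this mix gives (3/13)·(-3) + (10/13)·0 = -9/13.
Against C2 this mix gives (3/13)·7 + (10/13)·(-3) = -9/13.
All of the column player's active replies (C1, C2) yield -9/13, and no column does worse for the row player. The mix makes the column player indifferent and guarantees -9/13, so it is optimal.

Yes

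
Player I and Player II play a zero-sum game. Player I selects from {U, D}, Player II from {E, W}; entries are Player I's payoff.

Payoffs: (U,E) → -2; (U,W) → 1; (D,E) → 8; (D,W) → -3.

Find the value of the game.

Row minima: U → -2, D → -3; maximin = -2.
Column maxima: E → 8, W → 1; minimax = 1.
-2 ≠ 1, so there is no saddle point; optimal play is mixed.
Let Player I play U with probability p. Expected payoff against E: (-2)p + 8(1−p) = −10p + 8; against W: 1p + (-3)(1−p) = 4p − 3.
Setting these equal: −10p + 8 = 4p − 3 ⇒ −14p = -11 ⇒ p = 11/14, and the value is (-10)·(11/14) + 8 = 1/7.
For Player II: with q = P(E), equating U's and D's payoffs gives −3q + 1 = 11q − 3 ⇒ q = 2/7.

1/7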